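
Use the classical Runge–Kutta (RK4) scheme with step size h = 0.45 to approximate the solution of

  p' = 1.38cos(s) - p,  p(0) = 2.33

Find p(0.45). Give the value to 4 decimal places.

1.9672

RK4: k1 = f(s_n, p_n); k2 = f(s_n + h/2, p_n + (h/2)·k1); k3 = f(s_n + h/2, p_n + (h/2)·k2); k4 = f(s_n + h, p_n + h·k3); p_{n+1} = p_n + (h/6)·(k1 + 2k2 + 2k3 + k4).
s=0.000000, p=2.330000:
  k1 = f(0.000000, 2.330000) = -0.950000
  k2 = f(0.225000, 2.116250) = -0.771034
  k3 = f(0.225000, 2.156517) = -0.811301
  k4 = f(0.450000, 1.964914) = -0.722297
  p ← 2.330000 + (0.45/6)·(k1 + 2k2 + 2k3 + k4) = 1.967227
p(0.45) ≈ 1.9672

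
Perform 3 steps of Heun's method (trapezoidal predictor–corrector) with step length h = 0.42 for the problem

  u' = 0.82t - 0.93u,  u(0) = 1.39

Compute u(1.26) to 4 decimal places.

0.9166

Heun: k1 = f(t_n, u_n); k2 = f(t_n + h, u_n + h·k1); u_{n+1} = u_n + (h/2)·(k1 + k2).
t=0.000000, u=1.390000:
  k1 = f(0.000000, 1.390000) = -1.292700
  k2 = f(0.420000, 0.847066) = -0.443371
  u ← 1.390000 + (0.42/2)·(-1.292700 + (-0.443371)) = 1.025425
t=0.420000, u=1.025425:
  k1 = f(0.420000, 1.025425) = -0.609245
  k2 = f(0.840000, 0.769542) = -0.026874
  u ← 1.025425 + (0.42/2)·(-0.609245 + (-0.026874)) = 0.891840
t=0.840000, u=0.891840:
  k1 = f(0.840000, 0.891840) = -0.140611
  k2 = f(1.260000, 0.832783) = 0.258712
  u ← 0.891840 + (0.42/2)·(-0.140611 + 0.258712) = 0.916641
u(1.26) ≈ 0.9166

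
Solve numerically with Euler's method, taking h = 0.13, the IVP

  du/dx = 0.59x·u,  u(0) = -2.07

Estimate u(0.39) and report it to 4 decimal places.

Euler: u_{n+1} = u_n + h·f(x_n, u_n).
x=0.000000, u=-2.070000: f=0.000000 → u ← -2.070000 + 0.13·0.000000 = -2.070000
x=0.130000, u=-2.070000: f=-0.158769 → u ← -2.070000 + 0.13·(-0.158769) = -2.090640
x=0.260000, u=-2.090640: f=-0.320704 → u ← -2.090640 + 0.13·(-0.320704) = -2.132332
u(0.39) ≈ -2.1323

-2.1323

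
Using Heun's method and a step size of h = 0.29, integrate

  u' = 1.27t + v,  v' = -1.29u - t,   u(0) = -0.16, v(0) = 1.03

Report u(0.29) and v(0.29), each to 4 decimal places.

Heun on (u,v): k1 = f(t_n, state_n); k2 = f(t_n + h, state_n + h·k1); state_{n+1} = state_n + (h/2)·(k1 + k2).
0.000000: (-0.160000, 1.030000)
  k1 = (1.030000, 0.206400)
  predictor → (0.138700, 1.089856)
  k2 = (1.458156, -0.468923)
  → (0.200783, 0.991934)
(u(0.29), v(0.29)) ≈ (0.2008, 0.9919)

0.2008, 0.9919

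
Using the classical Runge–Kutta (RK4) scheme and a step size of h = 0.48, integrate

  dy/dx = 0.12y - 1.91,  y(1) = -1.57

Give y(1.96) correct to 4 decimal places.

RK4: k1 = f(x_n, y_n); k2 = f(x_n + h/2, y_n + (h/2)·k1); k3 = f(x_n + h/2, y_n + (h/2)·k2); k4 = f(x_n + h, y_n + h·k3); y_{n+1} = y_n + (h/6)·(k1 + 2k2 + 2k3 + k4).
x=1.000000, y=-1.570000:
  k1 = f(1.000000, -1.570000) = -2.098400
  k2 = f(1.240000, -2.073616) = -2.158834
  k3 = f(1.240000, -2.088120) = -2.160574
  k4 = f(1.480000, -2.607076) = -2.222849
  y ← -1.570000 + (0.48/6)·(k1 + 2k2 + 2k3 + k4) = -2.606805
x=1.480000, y=-2.606805:
  k1 = f(1.480000, -2.606805) = -2.222817
  k2 = f(1.720000, -3.140281) = -2.286834
  k3 = f(1.720000, -3.155645) = -2.288677
  k4 = f(1.960000, -3.705370) = -2.354644
  y ← -2.606805 + (0.48/6)·(k1 + 2k2 + 2k3 + k4) = -3.705084
y(1.96) ≈ -3.7051

-3.7051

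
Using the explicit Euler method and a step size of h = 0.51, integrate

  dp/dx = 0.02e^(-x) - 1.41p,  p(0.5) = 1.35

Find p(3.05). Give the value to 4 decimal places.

Euler: p_{n+1} = p_n + h·f(x_n, p_n).
x=0.500000, p=1.350000: f=-1.891369 → p ← 1.350000 + 0.51·(-1.891369) = 0.385402
x=1.010000, p=0.385402: f=-0.536132 → p ← 0.385402 + 0.51·(-0.536132) = 0.111974
x=1.520000, p=0.111974: f=-0.153510 → p ← 0.111974 + 0.51·(-0.153510) = 0.033684
x=2.030000, p=0.033684: f=-0.044868 → p ← 0.033684 + 0.51·(-0.044868) = 0.010802
x=2.540000, p=0.010802: f=-0.013653 → p ← 0.010802 + 0.51·(-0.013653) = 0.003839
p(3.05) ≈ 0.0038

0.0038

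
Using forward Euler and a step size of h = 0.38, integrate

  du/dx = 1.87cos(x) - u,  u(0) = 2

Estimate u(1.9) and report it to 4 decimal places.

0.8636

Euler: u_{n+1} = u_n + h·f(x_n, u_n).
x=0.000000, u=2.000000: f=-0.130000 → u ← 2.000000 + 0.38·(-0.130000) = 1.950600
x=0.380000, u=1.950600: f=-0.213997 → u ← 1.950600 + 0.38·(-0.213997) = 1.869281
x=0.760000, u=1.869281: f=-0.513838 → u ← 1.869281 + 0.38·(-0.513838) = 1.674023
x=1.140000, u=1.674023: f=-0.893121 → u ← 1.674023 + 0.38·(-0.893121) = 1.334637
x=1.520000, u=1.334637: f=-1.239688 → u ← 1.334637 + 0.38·(-1.239688) = 0.863555
u(1.9) ≈ 0.8636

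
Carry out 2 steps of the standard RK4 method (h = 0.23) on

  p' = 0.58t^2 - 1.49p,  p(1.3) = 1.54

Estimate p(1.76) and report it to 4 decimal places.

RK4: k1 = f(t_n, p_n); k2 = f(t_n + h/2, p_n + (h/2)·k1); k3 = f(t_n + h/2, p_n + (h/2)·k2); k4 = f(t_n + h, p_n + h·k3); p_{n+1} = p_n + (h/6)·(k1 + 2k2 + 2k3 + k4).
t=1.300000, p=1.540000:
  k1 = f(1.300000, 1.540000) = -1.314400
  k2 = f(1.415000, 1.388844) = -0.908087
  k3 = f(1.415000, 1.435570) = -0.977709
  k4 = f(1.530000, 1.315127) = -0.601817
  p ← 1.540000 + (0.23/6)·(k1 + 2k2 + 2k3 + k4) = 1.321967
t=1.530000, p=1.321967:
  k1 = f(1.530000, 1.321967) = -0.612009
  k2 = f(1.645000, 1.251586) = -0.295369
  k3 = f(1.645000, 1.288000) = -0.349625
  k4 = f(1.760000, 1.241553) = -0.053307
  p ← 1.321967 + (0.23/6)·(k1 + 2k2 + 2k3 + k4) = 1.247014
p(1.76) ≈ 1.2470

1.2470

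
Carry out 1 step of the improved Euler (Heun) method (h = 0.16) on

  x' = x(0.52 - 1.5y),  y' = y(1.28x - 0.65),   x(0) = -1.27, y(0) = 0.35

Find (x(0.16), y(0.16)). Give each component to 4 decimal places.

-1.2884, 0.2458

Heun on (x,y): k1 = f(t_n, state_n); k2 = f(t_n + h, state_n + h·k1); state_{n+1} = state_n + (h/2)·(k1 + k2).
0.000000: (-1.270000, 0.350000)
  k1 = (0.006350, -0.796460)
  predictor → (-1.268984, 0.222566)
  k2 = (-0.236222, -0.506183)
  → (-1.288390, 0.245789)
(x(0.16), y(0.16)) ≈ (-1.2884, 0.2458)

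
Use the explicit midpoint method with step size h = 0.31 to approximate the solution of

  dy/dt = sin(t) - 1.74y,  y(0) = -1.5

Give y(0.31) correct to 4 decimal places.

Midpoint: k1 = f(t_n, y_n); k2 = f(t_n + h/2, y_n + (h/2)·k1); y_{n+1} = y_n + h·k2.
t=0.000000, y=-1.500000:
  k1 = f(0.000000, -1.500000) = 2.610000
  k2 = f(0.155000, -1.095450) = 2.060463
  y ← -1.500000 + 0.31·2.060463 = -0.861256
y(0.31) ≈ -0.8613

-0.8613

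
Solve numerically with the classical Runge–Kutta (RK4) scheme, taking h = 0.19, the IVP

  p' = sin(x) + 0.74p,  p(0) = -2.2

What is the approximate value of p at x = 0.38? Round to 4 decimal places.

-2.8358

RK4: k1 = f(x_n, p_n); k2 = f(x_n + h/2, p_n + (h/2)·k1); k3 = f(x_n + h/2, p_n + (h/2)·k2); k4 = f(x_n + h, p_n + h·k3); p_{n+1} = p_n + (h/6)·(k1 + 2k2 + 2k3 + k4).
x=0.000000, p=-2.200000:
  k1 = f(0.000000, -2.200000) = -1.628000
  k2 = f(0.095000, -2.354660) = -1.647591
  k3 = f(0.095000, -2.356521) = -1.648968
  k4 = f(0.190000, -2.513304) = -1.670986
  p ← -2.200000 + (0.19/6)·(k1 + 2k2 + 2k3 + k4) = -2.513250
x=0.190000, p=-2.513250:
  k1 = f(0.190000, -2.513250) = -1.670946
  k2 = f(0.285000, -2.671990) = -1.696115
  k3 = f(0.285000, -2.674381) = -1.697884
  k4 = f(0.380000, -2.835848) = -1.727607
  p ← -2.513250 + (0.19/6)·(k1 + 2k2 + 2k3 + k4) = -2.835824
p(0.38) ≈ -2.8358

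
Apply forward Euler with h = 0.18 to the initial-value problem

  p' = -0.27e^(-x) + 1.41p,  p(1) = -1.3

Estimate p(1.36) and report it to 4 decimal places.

Euler: p_{n+1} = p_n + h·f(x_n, p_n).
x=1.000000, p=-1.300000: f=-1.932327 → p ← -1.300000 + 0.18·(-1.932327) = -1.647819
x=1.180000, p=-1.647819: f=-2.406390 → p ← -1.647819 + 0.18·(-2.406390) = -2.080969
p(1.36) ≈ -2.0810

-2.0810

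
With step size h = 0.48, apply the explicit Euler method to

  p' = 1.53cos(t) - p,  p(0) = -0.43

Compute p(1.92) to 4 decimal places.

0.5628

Euler: p_{n+1} = p_n + h·f(t_n, p_n).
t=0.000000, p=-0.430000: f=1.960000 → p ← -0.430000 + 0.48·1.960000 = 0.510800
t=0.480000, p=0.510800: f=0.846302 → p ← 0.510800 + 0.48·0.846302 = 0.917025
t=0.960000, p=0.917025: f=-0.039539 → p ← 0.917025 + 0.48·(-0.039539) = 0.898046
t=1.440000, p=0.898046: f=-0.698498 → p ← 0.898046 + 0.48·(-0.698498) = 0.562767
p(1.92) ≈ 0.5628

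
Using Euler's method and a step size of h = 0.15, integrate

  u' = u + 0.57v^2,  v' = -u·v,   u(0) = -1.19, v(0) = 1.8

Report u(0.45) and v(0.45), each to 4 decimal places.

-0.4800, 2.7909

Euler on (u,v): u_{n+1} = u_n + h·u', v_{n+1} = v_n + h·v'.
0.000000: (-1.190000, 1.800000); f=(0.656800, 2.142000) → (-1.091480, 2.121300)
0.150000: (-1.091480, 2.121300); f=(1.473471, 2.315357) → (-0.870459, 2.468603)
0.300000: (-0.870459, 2.468603); f=(2.603122, 2.148819) → (-0.479991, 2.790926)
(u(0.45), v(0.45)) ≈ (-0.4800, 2.7909)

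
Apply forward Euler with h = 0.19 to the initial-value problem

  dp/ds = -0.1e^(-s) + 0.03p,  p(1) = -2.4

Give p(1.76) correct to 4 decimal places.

Euler: p_{n+1} = p_n + h·f(s_n, p_n).
s=1.000000, p=-2.400000: f=-0.108788 → p ← -2.400000 + 0.19·(-0.108788) = -2.420670
s=1.190000, p=-2.420670: f=-0.103042 → p ← -2.420670 + 0.19·(-0.103042) = -2.440248
s=1.380000, p=-2.440248: f=-0.098365 → p ← -2.440248 + 0.19·(-0.098365) = -2.458937
s=1.570000, p=-2.458937: f=-0.094573 → p ← -2.458937 + 0.19·(-0.094573) = -2.476906
p(1.76) ≈ -2.4769

-2.4769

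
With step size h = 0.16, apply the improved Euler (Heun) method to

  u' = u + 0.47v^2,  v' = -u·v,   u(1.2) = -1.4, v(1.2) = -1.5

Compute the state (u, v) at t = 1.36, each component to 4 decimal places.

-1.4170, -1.8817

Heun on (u,v): k1 = f(t_n, state_n); k2 = f(t_n + h, state_n + h·k1); state_{n+1} = state_n + (h/2)·(k1 + k2).
1.200000: (-1.400000, -1.500000)
  k1 = (-0.342500, -2.100000)
  predictor → (-1.454800, -1.836000)
  k2 = (0.129521, -2.671013)
  → (-1.417038, -1.881681)
(u(1.36), v(1.36)) ≈ (-1.4170, -1.8817)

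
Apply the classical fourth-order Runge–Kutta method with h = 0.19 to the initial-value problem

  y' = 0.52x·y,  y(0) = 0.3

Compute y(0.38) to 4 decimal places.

RK4: k1 = f(x_n, y_n); k2 = f(x_n + h/2, y_n + (h/2)·k1); k3 = f(x_n + h/2, y_n + (h/2)·k2); k4 = f(x_n + h, y_n + h·k3); y_{n+1} = y_n + (h/6)·(k1 + 2k2 + 2k3 + k4).
x=0.000000, y=0.300000:
  k1 = f(0.000000, 0.300000) = 0.000000
  k2 = f(0.095000, 0.300000) = 0.014820
  k3 = f(0.095000, 0.301408) = 0.014890
  k4 = f(0.190000, 0.302829) = 0.029920
  y ← 0.300000 + (0.19/6)·(k1 + 2k2 + 2k3 + k4) = 0.302829
x=0.190000, y=0.302829:
  k1 = f(0.190000, 0.302829) = 0.029920
  k2 = f(0.285000, 0.305671) = 0.045301
  k3 = f(0.285000, 0.307133) = 0.045517
  k4 = f(0.380000, 0.311477) = 0.061548
  y ← 0.302829 + (0.19/6)·(k1 + 2k2 + 2k3 + k4) = 0.311477
y(0.38) ≈ 0.3115

0.3115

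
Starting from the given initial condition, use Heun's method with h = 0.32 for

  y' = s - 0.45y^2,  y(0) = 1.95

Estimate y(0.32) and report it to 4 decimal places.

1.5858

Heun: k1 = f(s_n, y_n); k2 = f(s_n + h, y_n + h·k1); y_{n+1} = y_n + (h/2)·(k1 + k2).
s=0.000000, y=1.950000:
  k1 = f(0.000000, 1.950000) = -1.711125
  k2 = f(0.320000, 1.402440) = -0.565077
  y ← 1.950000 + (0.32/2)·(-1.711125 + (-0.565077)) = 1.585808
y(0.32) ≈ 1.5858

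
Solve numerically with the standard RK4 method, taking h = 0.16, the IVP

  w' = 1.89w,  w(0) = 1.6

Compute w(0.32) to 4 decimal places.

2.9293

RK4: k1 = f(t_n, w_n); k2 = f(t_n + h/2, w_n + (h/2)·k1); k3 = f(t_n + h/2, w_n + (h/2)·k2); k4 = f(t_n + h, w_n + h·k3); w_{n+1} = w_n + (h/6)·(k1 + 2k2 + 2k3 + k4).
t=0.000000, w=1.600000:
  k1 = f(0.000000, 1.600000) = 3.024000
  k2 = f(0.080000, 1.841920) = 3.481229
  k3 = f(0.080000, 1.878498) = 3.550362
  k4 = f(0.160000, 2.168058) = 4.097629
  w ← 1.600000 + (0.16/6)·(k1 + 2k2 + 2k3 + k4) = 2.164928
t=0.160000, w=2.164928:
  k1 = f(0.160000, 2.164928) = 4.091714
  k2 = f(0.240000, 2.492265) = 4.710382
  k3 = f(0.240000, 2.541759) = 4.803924
  k4 = f(0.320000, 2.933556) = 5.544421
  w ← 2.164928 + (0.16/6)·(k1 + 2k2 + 2k3 + k4) = 2.929322
w(0.32) ≈ 2.9293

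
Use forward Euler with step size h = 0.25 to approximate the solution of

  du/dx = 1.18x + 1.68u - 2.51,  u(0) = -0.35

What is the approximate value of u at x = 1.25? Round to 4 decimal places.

Euler: u_{n+1} = u_n + h·f(x_n, u_n).
x=0.000000, u=-0.350000: f=-3.098000 → u ← -0.350000 + 0.25·(-3.098000) = -1.124500
x=0.250000, u=-1.124500: f=-4.104160 → u ← -1.124500 + 0.25·(-4.104160) = -2.150540
x=0.500000, u=-2.150540: f=-5.532907 → u ← -2.150540 + 0.25·(-5.532907) = -3.533767
x=0.750000, u=-3.533767: f=-7.561728 → u ← -3.533767 + 0.25·(-7.561728) = -5.424199
x=1.000000, u=-5.424199: f=-10.442654 → u ← -5.424199 + 0.25·(-10.442654) = -8.034862
u(1.25) ≈ -8.0349

-8.0349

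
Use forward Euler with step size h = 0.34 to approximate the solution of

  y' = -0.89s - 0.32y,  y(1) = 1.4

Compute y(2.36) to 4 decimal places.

-0.7174

Euler: y_{n+1} = y_n + h·f(s_n, y_n).
s=1.000000, y=1.400000: f=-1.338000 → y ← 1.400000 + 0.34·(-1.338000) = 0.945080
s=1.340000, y=0.945080: f=-1.495026 → y ← 0.945080 + 0.34·(-1.495026) = 0.436771
s=1.680000, y=0.436771: f=-1.634967 → y ← 0.436771 + 0.34·(-1.634967) = -0.119117
s=2.020000, y=-0.119117: f=-1.759682 → y ← -0.119117 + 0.34·(-1.759682) = -0.717409
y(2.36) ≈ -0.7174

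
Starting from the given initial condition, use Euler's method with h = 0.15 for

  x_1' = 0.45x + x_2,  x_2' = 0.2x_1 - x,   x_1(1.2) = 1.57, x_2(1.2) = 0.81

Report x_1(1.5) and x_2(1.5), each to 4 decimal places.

Euler on (x_1,x_2): x_1_{n+1} = x_1_n + h·x_1', x_2_{n+1} = x_2_n + h·x_2'.
1.200000: (1.570000, 0.810000); f=(1.350000, -0.886000) → (1.772500, 0.677100)
1.350000: (1.772500, 0.677100); f=(1.284600, -0.995500) → (1.965190, 0.527775)
(x_1(1.5), x_2(1.5)) ≈ (1.9652, 0.5278)

1.9652, 0.5278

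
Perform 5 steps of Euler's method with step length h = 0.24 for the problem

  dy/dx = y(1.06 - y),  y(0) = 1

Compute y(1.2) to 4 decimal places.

Euler: y_{n+1} = y_n + h·f(x_n, y_n).
x=0.000000, y=1.000000: f=0.060000 → y ← 1.000000 + 0.24·0.060000 = 1.014400
x=0.240000, y=1.014400: f=0.046257 → y ← 1.014400 + 0.24·0.046257 = 1.025502
x=0.480000, y=1.025502: f=0.035378 → y ← 1.025502 + 0.24·0.035378 = 1.033992
x=0.720000, y=1.033992: f=0.026892 → y ← 1.033992 + 0.24·0.026892 = 1.040446
x=0.960000, y=1.040446: f=0.020345 → y ← 1.040446 + 0.24·0.020345 = 1.045329
y(1.2) ≈ 1.0453

1.0453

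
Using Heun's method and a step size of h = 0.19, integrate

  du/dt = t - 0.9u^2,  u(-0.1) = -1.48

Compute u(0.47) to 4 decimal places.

-4.9671

Heun: k1 = f(t_n, u_n); k2 = f(t_n + h, u_n + h·k1); u_{n+1} = u_n + (h/2)·(k1 + k2).
t=-0.100000, u=-1.480000:
  k1 = f(-0.100000, -1.480000) = -2.071360
  k2 = f(0.090000, -1.873558) = -3.069199
  u ← -1.480000 + (0.19/2)·(-2.071360 + (-3.069199)) = -1.968353
t=0.090000, u=-1.968353:
  k1 = f(0.090000, -1.968353) = -3.396973
  k2 = f(0.280000, -2.613778) = -5.868651
  u ← -1.968353 + (0.19/2)·(-3.396973 + (-5.868651)) = -2.848587
t=0.280000, u=-2.848587:
  k1 = f(0.280000, -2.848587) = -7.023005
  k2 = f(0.470000, -4.182958) = -15.277426
  u ← -2.848587 + (0.19/2)·(-7.023005 + (-15.277426)) = -4.967128
u(0.47) ≈ -4.9671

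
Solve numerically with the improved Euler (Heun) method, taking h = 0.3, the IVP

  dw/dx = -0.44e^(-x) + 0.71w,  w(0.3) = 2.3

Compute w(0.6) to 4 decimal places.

Heun: k1 = f(x_n, w_n); k2 = f(x_n + h, w_n + h·k1); w_{n+1} = w_n + (h/2)·(k1 + k2).
x=0.300000, w=2.300000:
  k1 = f(0.300000, 2.300000) = 1.307040
  k2 = f(0.600000, 2.692112) = 1.669922
  w ← 2.300000 + (0.3/2)·(1.307040 + 1.669922) = 2.746544
w(0.6) ≈ 2.7465

2.7465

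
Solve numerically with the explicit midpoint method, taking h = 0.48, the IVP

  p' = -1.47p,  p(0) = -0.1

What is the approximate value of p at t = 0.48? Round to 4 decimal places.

-0.0543

Midpoint: k1 = f(t_n, p_n); k2 = f(t_n + h/2, p_n + (h/2)·k1); p_{n+1} = p_n + h·k2.
t=0.000000, p=-0.100000:
  k1 = f(0.000000, -0.100000) = 0.147000
  k2 = f(0.240000, -0.064720) = 0.095138
  p ← -0.100000 + 0.48·0.095138 = -0.054334
p(0.48) ≈ -0.0543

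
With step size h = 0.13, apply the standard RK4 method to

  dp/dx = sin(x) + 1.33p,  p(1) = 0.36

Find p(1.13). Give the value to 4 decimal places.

0.5519

RK4: k1 = f(x_n, p_n); k2 = f(x_n + h/2, p_n + (h/2)·k1); k3 = f(x_n + h/2, p_n + (h/2)·k2); k4 = f(x_n + h, p_n + h·k3); p_{n+1} = p_n + (h/6)·(k1 + 2k2 + 2k3 + k4).
x=1.000000, p=0.360000:
  k1 = f(1.000000, 0.360000) = 1.320271
  k2 = f(1.065000, 0.445818) = 1.467726
  k3 = f(1.065000, 0.455402) = 1.480474
  k4 = f(1.130000, 0.552462) = 1.639186
  p ← 0.360000 + (0.13/6)·(k1 + 2k2 + 2k3 + k4) = 0.551877
p(1.13) ≈ 0.5519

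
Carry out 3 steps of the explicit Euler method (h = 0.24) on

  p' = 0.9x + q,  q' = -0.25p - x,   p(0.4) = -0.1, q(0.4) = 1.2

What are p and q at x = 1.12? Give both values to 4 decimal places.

Euler on (p,q): p_{n+1} = p_n + h·p', q_{n+1} = q_n + h·q'.
0.400000: (-0.100000, 1.200000); f=(1.560000, -0.375000) → (0.274400, 1.110000)
0.640000: (0.274400, 1.110000); f=(1.686000, -0.708600) → (0.679040, 0.939936)
0.880000: (0.679040, 0.939936); f=(1.731936, -1.049760) → (1.094705, 0.687994)
(p(1.12), q(1.12)) ≈ (1.0947, 0.6880)

1.0947, 0.6880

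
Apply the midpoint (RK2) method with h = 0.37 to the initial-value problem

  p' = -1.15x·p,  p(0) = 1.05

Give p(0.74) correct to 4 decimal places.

Midpoint: k1 = f(x_n, p_n); k2 = f(x_n + h/2, p_n + (h/2)·k1); p_{n+1} = p_n + h·k2.
x=0.000000, p=1.050000:
  k1 = f(0.000000, 1.050000) = 0.000000
  k2 = f(0.185000, 1.050000) = -0.223388
  p ← 1.050000 + 0.37·(-0.223388) = 0.967347
x=0.370000, p=0.967347:
  k1 = f(0.370000, 0.967347) = -0.411606
  k2 = f(0.555000, 0.891200) = -0.568808
  p ← 0.967347 + 0.37·(-0.568808) = 0.756888
p(0.74) ≈ 0.7569

0.7569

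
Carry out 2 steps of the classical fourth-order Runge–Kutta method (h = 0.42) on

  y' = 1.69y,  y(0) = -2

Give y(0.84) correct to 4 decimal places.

RK4: k1 = f(t_n, y_n); k2 = f(t_n + h/2, y_n + (h/2)·k1); k3 = f(t_n + h/2, y_n + (h/2)·k2); k4 = f(t_n + h, y_n + h·k3); y_{n+1} = y_n + (h/6)·(k1 + 2k2 + 2k3 + k4).
t=0.000000, y=-2.000000:
  k1 = f(0.000000, -2.000000) = -3.380000
  k2 = f(0.210000, -2.709800) = -4.579562
  k3 = f(0.210000, -2.961708) = -5.005287
  k4 = f(0.420000, -4.102220) = -6.932752
  y ← -2.000000 + (0.42/6)·(k1 + 2k2 + 2k3 + k4) = -4.063771
t=0.420000, y=-4.063771:
  k1 = f(0.420000, -4.063771) = -6.867774
  k2 = f(0.630000, -5.506004) = -9.305147
  k3 = f(0.630000, -6.017852) = -10.170170
  k4 = f(0.840000, -8.335243) = -14.086561
  y ← -4.063771 + (0.42/6)·(k1 + 2k2 + 2k3 + k4) = -8.257119
y(0.84) ≈ -8.2571

-8.2571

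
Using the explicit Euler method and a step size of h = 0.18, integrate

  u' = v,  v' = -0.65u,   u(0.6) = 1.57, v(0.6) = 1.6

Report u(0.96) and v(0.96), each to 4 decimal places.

2.1129, 1.1989

Euler on (u,v): u_{n+1} = u_n + h·u', v_{n+1} = v_n + h·v'.
0.600000: (1.570000, 1.600000); f=(1.600000, -1.020500) → (1.858000, 1.416310)
0.780000: (1.858000, 1.416310); f=(1.416310, -1.207700) → (2.112936, 1.198924)
(u(0.96), v(0.96)) ≈ (2.1129, 1.1989)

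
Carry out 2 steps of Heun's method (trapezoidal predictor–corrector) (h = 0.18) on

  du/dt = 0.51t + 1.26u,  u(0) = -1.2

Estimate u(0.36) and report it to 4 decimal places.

Heun: k1 = f(t_n, u_n); k2 = f(t_n + h, u_n + h·k1); u_{n+1} = u_n + (h/2)·(k1 + k2).
t=0.000000, u=-1.200000:
  k1 = f(0.000000, -1.200000) = -1.512000
  k2 = f(0.180000, -1.472160) = -1.763122
  u ← -1.200000 + (0.18/2)·(-1.512000 + (-1.763122)) = -1.494761
t=0.180000, u=-1.494761:
  k1 = f(0.180000, -1.494761) = -1.791599
  k2 = f(0.360000, -1.817249) = -2.106133
  u ← -1.494761 + (0.18/2)·(-1.791599 + (-2.106133)) = -1.845557
u(0.36) ≈ -1.8456

-1.8456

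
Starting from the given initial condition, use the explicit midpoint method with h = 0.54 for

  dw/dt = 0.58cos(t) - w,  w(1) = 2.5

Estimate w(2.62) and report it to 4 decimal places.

Midpoint: k1 = f(t_n, w_n); k2 = f(t_n + h/2, w_n + (h/2)·k1); w_{n+1} = w_n + h·k2.
t=1.000000, w=2.500000:
  k1 = f(1.000000, 2.500000) = -2.186625
  k2 = f(1.270000, 1.909611) = -1.737768
  w ← 2.500000 + 0.54·(-1.737768) = 1.561605
t=1.540000, w=1.561605:
  k1 = f(1.540000, 1.561605) = -1.543746
  k2 = f(1.810000, 1.144794) = -1.282212
  w ← 1.561605 + 0.54·(-1.282212) = 0.869210
t=2.080000, w=0.869210:
  k1 = f(2.080000, 0.869210) = -1.151950
  k2 = f(2.350000, 0.558184) = -0.965757
  w ← 0.869210 + 0.54·(-0.965757) = 0.347701
w(2.62) ≈ 0.3477

0.3477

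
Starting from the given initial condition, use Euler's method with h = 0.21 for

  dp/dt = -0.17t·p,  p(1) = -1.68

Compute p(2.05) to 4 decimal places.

Euler: p_{n+1} = p_n + h·f(t_n, p_n).
t=1.000000, p=-1.680000: f=0.285600 → p ← -1.680000 + 0.21·0.285600 = -1.620024
t=1.210000, p=-1.620024: f=0.333239 → p ← -1.620024 + 0.21·0.333239 = -1.550044
t=1.420000, p=-1.550044: f=0.374181 → p ← -1.550044 + 0.21·0.374181 = -1.471466
t=1.630000, p=-1.471466: f=0.407743 → p ← -1.471466 + 0.21·0.407743 = -1.385840
t=1.840000, p=-1.385840: f=0.433491 → p ← -1.385840 + 0.21·0.433491 = -1.294807
p(2.05) ≈ -1.2948

-1.2948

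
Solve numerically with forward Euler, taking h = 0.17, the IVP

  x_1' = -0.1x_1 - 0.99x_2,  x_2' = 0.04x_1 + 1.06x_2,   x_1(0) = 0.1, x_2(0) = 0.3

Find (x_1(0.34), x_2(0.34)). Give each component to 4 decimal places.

Euler on (x_1,x_2): x_1_{n+1} = x_1_n + h·x_1', x_2_{n+1} = x_2_n + h·x_2'.
0.000000: (0.100000, 0.300000); f=(-0.307000, 0.322000) → (0.047810, 0.354740)
0.170000: (0.047810, 0.354740); f=(-0.355974, 0.377937) → (-0.012706, 0.418989)
(x_1(0.34), x_2(0.34)) ≈ (-0.0127, 0.4190)

-0.0127, 0.4190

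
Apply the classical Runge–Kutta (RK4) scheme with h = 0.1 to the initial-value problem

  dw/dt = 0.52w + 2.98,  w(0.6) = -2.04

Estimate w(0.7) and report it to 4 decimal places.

RK4: k1 = f(t_n, w_n); k2 = f(t_n + h/2, w_n + (h/2)·k1); k3 = f(t_n + h/2, w_n + (h/2)·k2); k4 = f(t_n + h, w_n + h·k3); w_{n+1} = w_n + (h/6)·(k1 + 2k2 + 2k3 + k4).
t=0.600000, w=-2.040000:
  k1 = f(0.600000, -2.040000) = 1.919200
  k2 = f(0.650000, -1.944040) = 1.969099
  k3 = f(0.650000, -1.941545) = 1.970397
  k4 = f(0.700000, -1.842960) = 2.021661
  w ← -2.040000 + (0.1/6)·(k1 + 2k2 + 2k3 + k4) = -1.843002
w(0.7) ≈ -1.8430

-1.8430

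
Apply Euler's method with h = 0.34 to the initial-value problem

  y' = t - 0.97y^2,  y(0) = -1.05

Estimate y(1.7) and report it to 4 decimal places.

-15.4266

Euler: y_{n+1} = y_n + h·f(t_n, y_n).
t=0.000000, y=-1.050000: f=-1.069425 → y ← -1.050000 + 0.34·(-1.069425) = -1.413605
t=0.340000, y=-1.413605: f=-1.598329 → y ← -1.413605 + 0.34·(-1.598329) = -1.957036
t=0.680000, y=-1.957036: f=-3.035092 → y ← -1.957036 + 0.34·(-3.035092) = -2.988968
t=1.020000, y=-2.988968: f=-7.645910 → y ← -2.988968 + 0.34·(-7.645910) = -5.588577
t=1.360000, y=-5.588577: f=-28.935231 → y ← -5.588577 + 0.34·(-28.935231) = -15.426556
y(1.7) ≈ -15.4266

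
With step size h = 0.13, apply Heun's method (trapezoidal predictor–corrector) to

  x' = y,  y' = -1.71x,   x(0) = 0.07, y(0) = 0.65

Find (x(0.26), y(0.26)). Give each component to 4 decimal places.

Heun on (x,y): k1 = f(s_n, state_n); k2 = f(s_n + h, state_n + h·k1); state_{n+1} = state_n + (h/2)·(k1 + k2).
0.000000: (0.070000, 0.650000)
  k1 = (0.650000, -0.119700)
  predictor → (0.154500, 0.634439)
  k2 = (0.634439, -0.264195)
  → (0.153489, 0.625047)
0.130000: (0.153489, 0.625047)
  k1 = (0.625047, -0.262465)
  predictor → (0.234745, 0.590926)
  k2 = (0.590926, -0.401413)
  → (0.232527, 0.581895)
(x(0.26), y(0.26)) ≈ (0.2325, 0.5819)

0.2325, 0.5819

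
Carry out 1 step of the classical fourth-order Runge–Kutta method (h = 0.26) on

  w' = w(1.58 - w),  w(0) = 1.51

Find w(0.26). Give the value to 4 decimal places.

1.5329

RK4: k1 = f(s_n, w_n); k2 = f(s_n + h/2, w_n + (h/2)·k1); k3 = f(s_n + h/2, w_n + (h/2)·k2); k4 = f(s_n + h, w_n + h·k3); w_{n+1} = w_n + (h/6)·(k1 + 2k2 + 2k3 + k4).
s=0.000000, w=1.510000:
  k1 = f(0.000000, 1.510000) = 0.105700
  k2 = f(0.130000, 1.523741) = 0.085724
  k3 = f(0.130000, 1.521144) = 0.089528
  k4 = f(0.260000, 1.533277) = 0.071639
  w ← 1.510000 + (0.26/6)·(k1 + 2k2 + 2k3 + k4) = 1.532873
w(0.26) ≈ 1.5329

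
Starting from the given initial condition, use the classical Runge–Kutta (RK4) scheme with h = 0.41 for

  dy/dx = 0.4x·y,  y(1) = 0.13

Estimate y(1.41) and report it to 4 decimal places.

0.1584

RK4: k1 = f(x_n, y_n); k2 = f(x_n + h/2, y_n + (h/2)·k1); k3 = f(x_n + h/2, y_n + (h/2)·k2); k4 = f(x_n + h, y_n + h·k3); y_{n+1} = y_n + (h/6)·(k1 + 2k2 + 2k3 + k4).
x=1.000000, y=0.130000:
  k1 = f(1.000000, 0.130000) = 0.052000
  k2 = f(1.205000, 0.140660) = 0.067798
  k3 = f(1.205000, 0.143899) = 0.069359
  k4 = f(1.410000, 0.158437) = 0.089359
  y ← 0.130000 + (0.41/6)·(k1 + 2k2 + 2k3 + k4) = 0.158404
y(1.41) ≈ 0.1584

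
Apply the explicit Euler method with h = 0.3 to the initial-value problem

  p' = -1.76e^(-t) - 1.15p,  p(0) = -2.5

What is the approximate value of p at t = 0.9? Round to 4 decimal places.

-1.4750

Euler: p_{n+1} = p_n + h·f(t_n, p_n).
t=0.000000, p=-2.500000: f=1.115000 → p ← -2.500000 + 0.3·1.115000 = -2.165500
t=0.300000, p=-2.165500: f=1.186485 → p ← -2.165500 + 0.3·1.186485 = -1.809555
t=0.600000, p=-1.809555: f=1.115079 → p ← -1.809555 + 0.3·1.115079 = -1.475031
p(0.9) ≈ -1.4750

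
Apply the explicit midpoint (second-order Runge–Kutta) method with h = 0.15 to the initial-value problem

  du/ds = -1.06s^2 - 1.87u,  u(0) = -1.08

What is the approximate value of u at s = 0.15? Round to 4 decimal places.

-0.8204

Midpoint: k1 = f(s_n, u_n); k2 = f(s_n + h/2, u_n + (h/2)·k1); u_{n+1} = u_n + h·k2.
s=0.000000, u=-1.080000:
  k1 = f(0.000000, -1.080000) = 2.019600
  k2 = f(0.075000, -0.928530) = 1.730389
  u ← -1.080000 + 0.15·1.730389 = -0.820442
u(0.15) ≈ -0.8204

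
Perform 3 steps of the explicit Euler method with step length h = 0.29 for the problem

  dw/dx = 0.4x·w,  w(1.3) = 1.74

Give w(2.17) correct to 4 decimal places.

2.8889

Euler: w_{n+1} = w_n + h·f(x_n, w_n).
x=1.300000, w=1.740000: f=0.904800 → w ← 1.740000 + 0.29·0.904800 = 2.002392
x=1.590000, w=2.002392: f=1.273521 → w ← 2.002392 + 0.29·1.273521 = 2.371713
x=1.880000, w=2.371713: f=1.783528 → w ← 2.371713 + 0.29·1.783528 = 2.888936
w(2.17) ≈ 2.8889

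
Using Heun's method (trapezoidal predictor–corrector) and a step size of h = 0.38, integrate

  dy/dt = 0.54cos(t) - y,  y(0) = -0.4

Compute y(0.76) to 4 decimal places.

0.0518

Heun: k1 = f(t_n, y_n); k2 = f(t_n + h, y_n + h·k1); y_{n+1} = y_n + (h/2)·(k1 + k2).
t=0.000000, y=-0.400000:
  k1 = f(0.000000, -0.400000) = 0.940000
  k2 = f(0.380000, -0.042800) = 0.544279
  y ← -0.400000 + (0.38/2)·(0.940000 + 0.544279) = -0.117987
t=0.380000, y=-0.117987:
  k1 = f(0.380000, -0.117987) = 0.619466
  k2 = f(0.760000, 0.117410) = 0.274001
  y ← -0.117987 + (0.38/2)·(0.619466 + 0.274001) = 0.051772
y(0.76) ≈ 0.0518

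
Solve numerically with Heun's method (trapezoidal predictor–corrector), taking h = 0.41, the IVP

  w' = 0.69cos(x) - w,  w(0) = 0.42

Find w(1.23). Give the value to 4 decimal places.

Heun: k1 = f(x_n, w_n); k2 = f(x_n + h, w_n + h·k1); w_{n+1} = w_n + (h/2)·(k1 + k2).
x=0.000000, w=0.420000:
  k1 = f(0.000000, 0.420000) = 0.270000
  k2 = f(0.410000, 0.530700) = 0.102113
  w ← 0.420000 + (0.41/2)·(0.270000 + 0.102113) = 0.496283
x=0.410000, w=0.496283:
  k1 = f(0.410000, 0.496283) = 0.136530
  k2 = f(0.820000, 0.552261) = -0.081528
  w ← 0.496283 + (0.41/2)·(0.136530 + (-0.081528)) = 0.507559
x=0.820000, w=0.507559:
  k1 = f(0.820000, 0.507559) = -0.036826
  k2 = f(1.230000, 0.492460) = -0.261836
  w ← 0.507559 + (0.41/2)·(-0.036826 + (-0.261836)) = 0.446333
w(1.23) ≈ 0.4463

0.4463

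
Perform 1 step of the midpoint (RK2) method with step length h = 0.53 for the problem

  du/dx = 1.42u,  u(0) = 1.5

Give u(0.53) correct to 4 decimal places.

Midpoint: k1 = f(x_n, u_n); k2 = f(x_n + h/2, u_n + (h/2)·k1); u_{n+1} = u_n + h·k2.
x=0.000000, u=1.500000:
  k1 = f(0.000000, 1.500000) = 2.130000
  k2 = f(0.265000, 2.064450) = 2.931519
  u ← 1.500000 + 0.53·2.931519 = 3.053705
u(0.53) ≈ 3.0537

3.0537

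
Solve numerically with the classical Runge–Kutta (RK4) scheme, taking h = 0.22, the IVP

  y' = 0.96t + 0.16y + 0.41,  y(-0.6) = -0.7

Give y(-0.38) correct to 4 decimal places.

RK4: k1 = f(t_n, y_n); k2 = f(t_n + h/2, y_n + (h/2)·k1); k3 = f(t_n + h/2, y_n + (h/2)·k2); k4 = f(t_n + h, y_n + h·k3); y_{n+1} = y_n + (h/6)·(k1 + 2k2 + 2k3 + k4).
t=-0.600000, y=-0.700000:
  k1 = f(-0.600000, -0.700000) = -0.278000
  k2 = f(-0.490000, -0.730580) = -0.177293
  k3 = f(-0.490000, -0.719502) = -0.175520
  k4 = f(-0.380000, -0.738614) = -0.072978
  y ← -0.700000 + (0.22/6)·(k1 + 2k2 + 2k3 + k4) = -0.738742
y(-0.38) ≈ -0.7387

-0.7387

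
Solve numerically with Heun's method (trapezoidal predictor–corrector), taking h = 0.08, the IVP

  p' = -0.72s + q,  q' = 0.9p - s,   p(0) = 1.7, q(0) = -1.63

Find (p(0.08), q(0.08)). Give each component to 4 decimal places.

1.5722, -1.5155

Heun on (p,q): k1 = f(s_n, state_n); k2 = f(s_n + h, state_n + h·k1); state_{n+1} = state_n + (h/2)·(k1 + k2).
0.000000: (1.700000, -1.630000)
  k1 = (-1.630000, 1.530000)
  predictor → (1.569600, -1.507600)
  k2 = (-1.565200, 1.332640)
  → (1.572192, -1.515494)
(p(0.08), q(0.08)) ≈ (1.5722, -1.5155)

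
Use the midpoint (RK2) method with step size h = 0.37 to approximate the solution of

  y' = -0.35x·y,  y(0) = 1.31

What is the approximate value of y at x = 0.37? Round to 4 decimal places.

1.2786

Midpoint: k1 = f(x_n, y_n); k2 = f(x_n + h/2, y_n + (h/2)·k1); y_{n+1} = y_n + h·k2.
x=0.000000, y=1.310000:
  k1 = f(0.000000, 1.310000) = 0.000000
  k2 = f(0.185000, 1.310000) = -0.084823
  y ← 1.310000 + 0.37·(-0.084823) = 1.278616
y(0.37) ≈ 1.2786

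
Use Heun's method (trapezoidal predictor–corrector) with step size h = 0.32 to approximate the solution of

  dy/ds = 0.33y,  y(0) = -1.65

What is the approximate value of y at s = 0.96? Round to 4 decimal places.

-2.2638

Heun: k1 = f(s_n, y_n); k2 = f(s_n + h, y_n + h·k1); y_{n+1} = y_n + (h/2)·(k1 + k2).
s=0.000000, y=-1.650000:
  k1 = f(0.000000, -1.650000) = -0.544500
  k2 = f(0.320000, -1.824240) = -0.601999
  y ← -1.650000 + (0.32/2)·(-0.544500 + (-0.601999)) = -1.833440
s=0.320000, y=-1.833440:
  k1 = f(0.320000, -1.833440) = -0.605035
  k2 = f(0.640000, -2.027051) = -0.668927
  y ← -1.833440 + (0.32/2)·(-0.605035 + (-0.668927)) = -2.037274
s=0.640000, y=-2.037274:
  k1 = f(0.640000, -2.037274) = -0.672300
  k2 = f(0.960000, -2.252410) = -0.743295
  y ← -2.037274 + (0.32/2)·(-0.672300 + (-0.743295)) = -2.263769
y(0.96) ≈ -2.2638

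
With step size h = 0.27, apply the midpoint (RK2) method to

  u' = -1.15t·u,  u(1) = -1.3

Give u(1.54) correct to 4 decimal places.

Midpoint: k1 = f(t_n, u_n); k2 = f(t_n + h/2, u_n + (h/2)·k1); u_{n+1} = u_n + h·k2.
t=1.000000, u=-1.300000:
  k1 = f(1.000000, -1.300000) = 1.495000
  k2 = f(1.135000, -1.098175) = 1.433393
  u ← -1.300000 + 0.27·1.433393 = -0.912984
t=1.270000, u=-0.912984:
  k1 = f(1.270000, -0.912984) = 1.333413
  k2 = f(1.405000, -0.732973) = 1.184301
  u ← -0.912984 + 0.27·1.184301 = -0.593223
u(1.54) ≈ -0.5932

-0.5932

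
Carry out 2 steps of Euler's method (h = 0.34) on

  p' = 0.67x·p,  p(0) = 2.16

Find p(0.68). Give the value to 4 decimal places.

2.3273

Euler: p_{n+1} = p_n + h·f(x_n, p_n).
x=0.000000, p=2.160000: f=0.000000 → p ← 2.160000 + 0.34·0.000000 = 2.160000
x=0.340000, p=2.160000: f=0.492048 → p ← 2.160000 + 0.34·0.492048 = 2.327296
p(0.68) ≈ 2.3273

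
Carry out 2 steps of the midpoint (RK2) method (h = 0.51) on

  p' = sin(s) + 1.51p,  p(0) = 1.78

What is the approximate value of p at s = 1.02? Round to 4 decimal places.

Midpoint: k1 = f(s_n, p_n); k2 = f(s_n + h/2, p_n + (h/2)·k1); p_{n+1} = p_n + h·k2.
s=0.000000, p=1.780000:
  k1 = f(0.000000, 1.780000) = 2.687800
  k2 = f(0.255000, 2.465389) = 3.974983
  p ← 1.780000 + 0.51·3.974983 = 3.807241
s=0.510000, p=3.807241:
  k1 = f(0.510000, 3.807241) = 6.237112
  k2 = f(0.765000, 5.397705) = 8.843071
  p ← 3.807241 + 0.51·8.843071 = 8.317207
p(1.02) ≈ 8.3172

8.3172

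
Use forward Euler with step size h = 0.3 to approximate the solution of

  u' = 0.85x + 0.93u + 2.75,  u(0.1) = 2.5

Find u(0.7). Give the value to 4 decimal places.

6.1044

Euler: u_{n+1} = u_n + h·f(x_n, u_n).
x=0.100000, u=2.500000: f=5.160000 → u ← 2.500000 + 0.3·5.160000 = 4.048000
x=0.400000, u=4.048000: f=6.854640 → u ← 4.048000 + 0.3·6.854640 = 6.104392
u(0.7) ≈ 6.1044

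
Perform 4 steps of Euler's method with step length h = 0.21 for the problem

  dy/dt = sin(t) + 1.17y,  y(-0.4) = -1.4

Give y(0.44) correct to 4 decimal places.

Euler: y_{n+1} = y_n + h·f(t_n, y_n).
t=-0.400000, y=-1.400000: f=-2.027418 → y ← -1.400000 + 0.21·(-2.027418) = -1.825758
t=-0.190000, y=-1.825758: f=-2.324996 → y ← -1.825758 + 0.21·(-2.324996) = -2.314007
t=0.020000, y=-2.314007: f=-2.687389 → y ← -2.314007 + 0.21·(-2.687389) = -2.878359
t=0.230000, y=-2.878359: f=-3.139702 → y ← -2.878359 + 0.21·(-3.139702) = -3.537696
y(0.44) ≈ -3.5377

-3.5377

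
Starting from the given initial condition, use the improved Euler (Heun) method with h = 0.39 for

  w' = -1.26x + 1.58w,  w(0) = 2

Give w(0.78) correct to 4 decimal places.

Heun: k1 = f(x_n, w_n); k2 = f(x_n + h, w_n + h·k1); w_{n+1} = w_n + (h/2)·(k1 + k2).
x=0.000000, w=2.000000:
  k1 = f(0.000000, 2.000000) = 3.160000
  k2 = f(0.390000, 3.232400) = 4.615792
  w ← 2.000000 + (0.39/2)·(3.160000 + 4.615792) = 3.516279
x=0.390000, w=3.516279:
  k1 = f(0.390000, 3.516279) = 5.064322
  k2 = f(0.780000, 5.491365) = 7.693556
  w ← 3.516279 + (0.39/2)·(5.064322 + 7.693556) = 6.004066
w(0.78) ≈ 6.0041

6.0041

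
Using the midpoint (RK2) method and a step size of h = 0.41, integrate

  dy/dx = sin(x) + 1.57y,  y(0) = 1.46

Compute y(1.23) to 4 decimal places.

10.5253

Midpoint: k1 = f(x_n, y_n); k2 = f(x_n + h/2, y_n + (h/2)·k1); y_{n+1} = y_n + h·k2.
x=0.000000, y=1.460000:
  k1 = f(0.000000, 1.460000) = 2.292200
  k2 = f(0.205000, 1.929901) = 3.233512
  y ← 1.460000 + 0.41·3.233512 = 2.785740
x=0.410000, y=2.785740:
  k1 = f(0.410000, 2.785740) = 4.772221
  k2 = f(0.615000, 3.764045) = 6.486509
  y ← 2.785740 + 0.41·6.486509 = 5.445209
x=0.820000, y=5.445209:
  k1 = f(0.820000, 5.445209) = 9.280123
  k2 = f(1.025000, 7.347634) = 12.390499
  y ← 5.445209 + 0.41·12.390499 = 10.525313
y(1.23) ≈ 10.5253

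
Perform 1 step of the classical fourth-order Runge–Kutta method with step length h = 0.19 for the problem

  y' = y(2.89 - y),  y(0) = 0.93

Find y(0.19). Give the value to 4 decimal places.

1.3035

RK4: k1 = f(s_n, y_n); k2 = f(s_n + h/2, y_n + (h/2)·k1); k3 = f(s_n + h/2, y_n + (h/2)·k2); k4 = f(s_n + h, y_n + h·k3); y_{n+1} = y_n + (h/6)·(k1 + 2k2 + 2k3 + k4).
s=0.000000, y=0.930000:
  k1 = f(0.000000, 0.930000) = 1.822800
  k2 = f(0.095000, 1.103166) = 1.971175
  k3 = f(0.095000, 1.117262) = 1.980613
  k4 = f(0.190000, 1.306316) = 2.068792
  y ← 0.930000 + (0.19/6)·(k1 + 2k2 + 2k3 + k4) = 1.303514
y(0.19) ≈ 1.3035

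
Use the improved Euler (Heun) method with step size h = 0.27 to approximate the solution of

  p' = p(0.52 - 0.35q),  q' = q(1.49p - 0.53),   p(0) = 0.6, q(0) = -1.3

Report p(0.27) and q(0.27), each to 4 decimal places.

Heun on (p,q): k1 = f(s_n, state_n); k2 = f(s_n + h, state_n + h·k1); state_{n+1} = state_n + (h/2)·(k1 + k2).
0.000000: (0.600000, -1.300000)
  k1 = (0.585000, -0.473200)
  predictor → (0.757950, -1.427764)
  k2 = (0.772895, -0.855724)
  → (0.783316, -1.479405)
(p(0.27), q(0.27)) ≈ (0.7833, -1.4794)

0.7833, -1.4794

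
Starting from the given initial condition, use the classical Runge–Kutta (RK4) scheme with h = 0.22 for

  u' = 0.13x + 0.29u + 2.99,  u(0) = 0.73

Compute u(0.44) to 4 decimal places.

2.2457

RK4: k1 = f(x_n, u_n); k2 = f(x_n + h/2, u_n + (h/2)·k1); k3 = f(x_n + h/2, u_n + (h/2)·k2); k4 = f(x_n + h, u_n + h·k3); u_{n+1} = u_n + (h/6)·(k1 + 2k2 + 2k3 + k4).
x=0.000000, u=0.730000:
  k1 = f(0.000000, 0.730000) = 3.201700
  k2 = f(0.110000, 1.082187) = 3.318134
  k3 = f(0.110000, 1.094995) = 3.321848
  k4 = f(0.220000, 1.460807) = 3.442234
  u ← 0.730000 + (0.22/6)·(k1 + 2k2 + 2k3 + k4) = 1.460543
x=0.220000, u=1.460543:
  k1 = f(0.220000, 1.460543) = 3.442157
  k2 = f(0.330000, 1.839180) = 3.566262
  k3 = f(0.330000, 1.852832) = 3.570221
  k4 = f(0.440000, 2.245992) = 3.698538
  u ← 1.460543 + (0.22/6)·(k1 + 2k2 + 2k3 + k4) = 2.245711
u(0.44) ≈ 2.2457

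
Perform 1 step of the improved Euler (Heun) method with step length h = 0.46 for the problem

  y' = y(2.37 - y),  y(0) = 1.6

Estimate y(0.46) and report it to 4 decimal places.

1.9847

Heun: k1 = f(x_n, y_n); k2 = f(x_n + h, y_n + h·k1); y_{n+1} = y_n + (h/2)·(k1 + k2).
x=0.000000, y=1.600000:
  k1 = f(0.000000, 1.600000) = 1.232000
  k2 = f(0.460000, 2.166720) = 0.440451
  y ← 1.600000 + (0.46/2)·(1.232000 + 0.440451) = 1.984664
y(0.46) ≈ 1.9847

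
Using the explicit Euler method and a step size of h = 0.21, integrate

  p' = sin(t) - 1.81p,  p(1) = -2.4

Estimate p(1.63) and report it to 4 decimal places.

-0.1744

Euler: p_{n+1} = p_n + h·f(t_n, p_n).
t=1.000000, p=-2.400000: f=5.185471 → p ← -2.400000 + 0.21·5.185471 = -1.311051
t=1.210000, p=-1.311051: f=3.308618 → p ← -1.311051 + 0.21·3.308618 = -0.616241
t=1.420000, p=-0.616241: f=2.104048 → p ← -0.616241 + 0.21·2.104048 = -0.174391
p(1.63) ≈ -0.1744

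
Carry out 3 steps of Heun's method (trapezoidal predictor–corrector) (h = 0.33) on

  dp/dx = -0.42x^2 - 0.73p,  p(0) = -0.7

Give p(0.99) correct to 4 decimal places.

Heun: k1 = f(x_n, p_n); k2 = f(x_n + h, p_n + h·k1); p_{n+1} = p_n + (h/2)·(k1 + k2).
x=0.000000, p=-0.700000:
  k1 = f(0.000000, -0.700000) = 0.511000
  k2 = f(0.330000, -0.531370) = 0.342162
  p ← -0.700000 + (0.33/2)·(0.511000 + 0.342162) = -0.559228
x=0.330000, p=-0.559228:
  k1 = f(0.330000, -0.559228) = 0.362499
  k2 = f(0.660000, -0.439604) = 0.137959
  p ← -0.559228 + (0.33/2)·(0.362499 + 0.137959) = -0.476653
x=0.660000, p=-0.476653:
  k1 = f(0.660000, -0.476653) = 0.165005
  k2 = f(0.990000, -0.422201) = -0.103435
  p ← -0.476653 + (0.33/2)·(0.165005 + (-0.103435)) = -0.466494
p(0.99) ≈ -0.4665

-0.4665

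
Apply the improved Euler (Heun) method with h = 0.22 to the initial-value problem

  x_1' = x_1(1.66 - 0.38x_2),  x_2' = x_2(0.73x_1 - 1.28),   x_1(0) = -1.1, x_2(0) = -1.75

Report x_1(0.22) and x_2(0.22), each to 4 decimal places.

Heun on (x_1,x_2): k1 = f(x_n, state_n); k2 = f(x_n + h, state_n + h·k1); state_{n+1} = state_n + (h/2)·(k1 + k2).
0.000000: (-1.100000, -1.750000)
  k1 = (-2.557500, 3.645250)
  predictor → (-1.662650, -0.948045)
  k2 = (-3.358980, 2.364173)
  → (-1.750813, -1.088964)
(x_1(0.22), x_2(0.22)) ≈ (-1.7508, -1.0890)

-1.7508, -1.0890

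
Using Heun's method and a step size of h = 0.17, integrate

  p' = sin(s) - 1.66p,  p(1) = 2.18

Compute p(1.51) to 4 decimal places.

1.2719

Heun: k1 = f(s_n, p_n); k2 = f(s_n + h, p_n + h·k1); p_{n+1} = p_n + (h/2)·(k1 + k2).
s=1.000000, p=2.180000:
  k1 = f(1.000000, 2.180000) = -2.777329
  k2 = f(1.170000, 1.707854) = -1.914287
  p ← 2.180000 + (0.17/2)·(-2.777329 + (-1.914287)) = 1.781213
s=1.170000, p=1.781213:
  k1 = f(1.170000, 1.781213) = -2.036062
  k2 = f(1.340000, 1.435082) = -1.408752
  p ← 1.781213 + (0.17/2)·(-2.036062 + (-1.408752)) = 1.488403
s=1.340000, p=1.488403:
  k1 = f(1.340000, 1.488403) = -1.497265
  k2 = f(1.510000, 1.233868) = -1.050069
  p ← 1.488403 + (0.17/2)·(-1.497265 + (-1.050069)) = 1.271880
p(1.51) ≈ 1.2719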